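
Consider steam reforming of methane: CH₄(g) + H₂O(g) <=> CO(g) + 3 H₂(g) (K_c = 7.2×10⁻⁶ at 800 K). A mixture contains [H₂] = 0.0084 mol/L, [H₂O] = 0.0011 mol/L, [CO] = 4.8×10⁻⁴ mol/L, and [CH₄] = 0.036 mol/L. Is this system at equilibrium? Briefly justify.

Q_c = [CO]·[H₂]³ / ([CH₄]·[H₂O]) = (4.8×10⁻⁴)·(0.0084)³ / ((0.036)·(0.0011)) = 7.2×10⁻⁶
Q_c = 7.2×10⁻⁶ = K_c; the system is at equilibrium.

yes, at equilibrium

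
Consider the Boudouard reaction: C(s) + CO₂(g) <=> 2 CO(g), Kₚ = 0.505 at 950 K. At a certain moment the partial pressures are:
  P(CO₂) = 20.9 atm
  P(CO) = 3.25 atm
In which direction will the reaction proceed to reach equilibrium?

(C is a pure solid — omitted from Qₚ.)
Qₚ = P(CO)² / P(CO₂) = (3.25)² / (20.9) = 0.505
Qₚ = 0.505 = Kₚ, so the system is already at equilibrium.

neither direction; the system is at equilibrium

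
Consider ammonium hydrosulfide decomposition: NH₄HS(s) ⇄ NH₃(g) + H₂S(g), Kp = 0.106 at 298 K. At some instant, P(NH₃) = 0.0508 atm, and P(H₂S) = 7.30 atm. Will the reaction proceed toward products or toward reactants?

to the left

(NH₄HS is a pure solid — omitted from Qp.)
Qp = P(NH₃)·P(H₂S) = (0.0508)·(7.30) = 0.371
Qp = 0.371 > Kp = 0.106, so the reverse reaction proceeds.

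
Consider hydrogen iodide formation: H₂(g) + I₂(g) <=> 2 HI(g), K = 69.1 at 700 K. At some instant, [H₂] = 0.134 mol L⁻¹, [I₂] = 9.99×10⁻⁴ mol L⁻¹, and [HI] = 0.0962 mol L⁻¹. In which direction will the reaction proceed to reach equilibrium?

at equilibrium

Q = [HI]² / ([H₂]·[I₂]) = (0.0962)² / ((0.134)·(9.99×10⁻⁴)) = 69.1
Q = 69.1 = K, so the system is already at equilibrium.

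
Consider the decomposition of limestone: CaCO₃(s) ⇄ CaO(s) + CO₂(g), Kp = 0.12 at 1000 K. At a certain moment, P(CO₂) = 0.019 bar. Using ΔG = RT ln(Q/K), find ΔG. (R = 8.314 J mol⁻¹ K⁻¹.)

ΔG = -15.3 kJ/mol

(CaCO₃, CaO are pure solids — omitted from Qp.)
Qp = P(CO₂) = 0.0190
ΔG = RT ln(Qp/Kp) = (8.314 J mol⁻¹ K⁻¹)(1000 K) × ln(0.0190/0.12)
   = (8.314 kJ/mol)(-1.843) = -15.3 kJ/mol
ΔG < 0, so the forward reaction is spontaneous (proceeds forward).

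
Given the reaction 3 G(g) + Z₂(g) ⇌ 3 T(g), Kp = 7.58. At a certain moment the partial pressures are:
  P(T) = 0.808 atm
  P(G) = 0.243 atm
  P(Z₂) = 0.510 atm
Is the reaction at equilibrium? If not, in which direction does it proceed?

Qp = P(T)³ / (P(G)³·P(Z₂)) = (0.808)³ / ((0.243)³·(0.510)) = 72.1
Qp = 72.1 > Kp = 7.58, so the reverse reaction proceeds.

reverse (toward reactants)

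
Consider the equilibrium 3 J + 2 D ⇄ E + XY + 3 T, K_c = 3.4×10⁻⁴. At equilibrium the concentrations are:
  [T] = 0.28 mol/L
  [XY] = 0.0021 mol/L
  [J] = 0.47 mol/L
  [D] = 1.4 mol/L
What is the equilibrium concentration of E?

At equilibrium, K_c = [E]·[XY]·[T]³ / ([J]³·[D]²) = 3.4×10⁻⁴.
([E])·(0.0021)·(0.28)³ / ((0.47)³·(1.4)²) = 3.4×10⁻⁴
[E] = 1.50 = 1.5 mol/L

[E] = 1.5 mol/L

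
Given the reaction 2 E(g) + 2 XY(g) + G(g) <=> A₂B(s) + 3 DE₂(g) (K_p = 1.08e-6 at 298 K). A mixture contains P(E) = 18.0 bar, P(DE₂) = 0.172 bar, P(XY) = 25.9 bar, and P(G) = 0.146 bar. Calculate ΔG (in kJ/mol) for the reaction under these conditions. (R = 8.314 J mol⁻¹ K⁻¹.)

ΔG = -4.73 kJ/mol

(A₂B is a pure solid — omitted from Q_p.)
Q_p = P(DE₂)³ / (P(E)²·P(XY)²·P(G)) = (0.172)³ / ((18.0)²·(25.9)²·(0.146)) = 1.60e-7
ΔG = RT ln(Q_p/K_p) = (8.314 J mol⁻¹ K⁻¹)(298 K) × ln(1.60e-7/1.08e-6)
   = (2.478 kJ/mol)(-1.910) = -4.73 kJ/mol
ΔG < 0, so the forward reaction is spontaneous (proceeds forward).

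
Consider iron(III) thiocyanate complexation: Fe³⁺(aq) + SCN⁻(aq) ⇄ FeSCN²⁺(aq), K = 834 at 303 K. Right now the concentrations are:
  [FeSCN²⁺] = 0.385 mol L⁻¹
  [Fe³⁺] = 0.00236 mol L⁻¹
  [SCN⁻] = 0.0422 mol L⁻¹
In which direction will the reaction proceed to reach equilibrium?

Q = [FeSCN²⁺] / ([Fe³⁺]·[SCN⁻]) = (0.385) / ((0.00236)·(0.0422)) = 3870
Q = 3870 > K = 834, so the reverse reaction proceeds.

toward reactants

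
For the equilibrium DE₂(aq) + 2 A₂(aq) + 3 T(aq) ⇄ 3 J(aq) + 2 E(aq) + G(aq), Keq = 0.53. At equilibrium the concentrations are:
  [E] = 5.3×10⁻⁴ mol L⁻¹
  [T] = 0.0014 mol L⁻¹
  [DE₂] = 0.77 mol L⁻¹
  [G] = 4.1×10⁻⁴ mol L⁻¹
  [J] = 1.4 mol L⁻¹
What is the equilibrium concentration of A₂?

[A₂] = 0.53 mol L⁻¹

At equilibrium, Keq = [J]³·[E]²·[G] / ([DE₂]·[A₂]²·[T]³) = 0.53.
(1.4)³·(5.3×10⁻⁴)²·(4.1×10⁻⁴) / ((0.77)·([A₂])²·(0.0014)³) = 0.53
[A₂]² = 0.282 ⇒ [A₂] = 0.53 mol L⁻¹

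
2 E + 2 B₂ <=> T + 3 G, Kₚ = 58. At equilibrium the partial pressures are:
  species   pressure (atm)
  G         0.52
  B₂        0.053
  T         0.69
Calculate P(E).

P(E) = 0.77 atm

At equilibrium, Kₚ = P(T)·P(G)³ / (P(E)²·P(B₂)²) = 58.
(0.69)·(0.52)³ / ((P(E))²·(0.053)²) = 58
P(E)² = 0.595 ⇒ P(E) = 0.77 atm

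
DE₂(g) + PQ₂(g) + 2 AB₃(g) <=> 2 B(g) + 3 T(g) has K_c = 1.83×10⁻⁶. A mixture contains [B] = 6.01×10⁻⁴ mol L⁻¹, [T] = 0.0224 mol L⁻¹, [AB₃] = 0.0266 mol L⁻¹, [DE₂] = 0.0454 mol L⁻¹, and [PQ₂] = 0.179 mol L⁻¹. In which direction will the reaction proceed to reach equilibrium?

toward products

Q_c = [B]²·[T]³ / ([DE₂]·[PQ₂]·[AB₃]²) = (6.01×10⁻⁴)²·(0.0224)³ / ((0.0454)·(0.179)·(0.0266)²) = 7.06×10⁻⁷
Q_c = 7.06×10⁻⁷ < K_c = 1.83×10⁻⁶, so the forward reaction proceeds.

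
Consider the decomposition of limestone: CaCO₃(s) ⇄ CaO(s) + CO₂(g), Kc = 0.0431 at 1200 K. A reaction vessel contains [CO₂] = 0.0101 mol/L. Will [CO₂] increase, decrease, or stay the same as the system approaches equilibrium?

(CaCO₃, CaO are pure solids — omitted from Qc.)
Qc = [CO₂] = 0.0101
Qc = 0.0101 < Kc = 0.0431: net forward reaction.
CO₂ is a product, so it increases.

increase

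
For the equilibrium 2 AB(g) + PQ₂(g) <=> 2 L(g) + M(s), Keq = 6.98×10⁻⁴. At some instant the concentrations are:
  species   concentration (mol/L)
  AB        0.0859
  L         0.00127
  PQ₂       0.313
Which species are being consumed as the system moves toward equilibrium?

none (at equilibrium)

(M is a pure solid — omitted from Q.)
Q = [L]² / ([AB]²·[PQ₂]) = (0.00127)² / ((0.0859)²·(0.313)) = 6.98×10⁻⁴
Q = 6.98×10⁻⁴ = Keq; the system is at equilibrium.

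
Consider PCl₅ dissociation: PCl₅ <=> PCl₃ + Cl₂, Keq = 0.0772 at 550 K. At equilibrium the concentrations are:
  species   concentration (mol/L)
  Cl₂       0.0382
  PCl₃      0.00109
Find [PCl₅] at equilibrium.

At equilibrium, Keq = [PCl₃]·[Cl₂] / [PCl₅] = 0.0772.
(0.00109)·(0.0382) / ([PCl₅]) = 0.0772
[PCl₅] = 5.39×10⁻⁴ mol/L

[PCl₅] = 5.39×10⁻⁴ mol/L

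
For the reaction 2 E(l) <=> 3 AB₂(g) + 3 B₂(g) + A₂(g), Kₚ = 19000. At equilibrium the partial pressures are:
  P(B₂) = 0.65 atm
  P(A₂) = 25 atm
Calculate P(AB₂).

P(AB₂) = 14 atm

(E is a pure liquid — omitted from Kₚ.)
At equilibrium, Kₚ = P(AB₂)³·P(B₂)³·P(A₂) = 19000.
(P(AB₂))³·(0.65)³·(25) = 19000
P(AB₂)³ = 2770 ⇒ P(AB₂) = 14 atm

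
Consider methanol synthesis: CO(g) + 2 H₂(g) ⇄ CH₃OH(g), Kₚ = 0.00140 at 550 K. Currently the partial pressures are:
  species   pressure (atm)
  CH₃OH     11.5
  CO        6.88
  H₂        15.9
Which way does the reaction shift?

toward reactants

Qₚ = P(CH₃OH) / (P(CO)·P(H₂)²) = (11.5) / ((6.88)·(15.9)²) = 0.00661
Qₚ = 0.00661 > Kₚ = 0.00140, so the reverse reaction proceeds.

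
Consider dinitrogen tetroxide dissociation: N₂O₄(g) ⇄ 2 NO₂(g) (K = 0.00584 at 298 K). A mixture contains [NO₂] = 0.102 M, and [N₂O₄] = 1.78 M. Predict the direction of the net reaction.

at equilibrium

Q = [NO₂]² / [N₂O₄] = (0.102)² / (1.78) = 0.00584
Q = 0.00584 = K, so the system is already at equilibrium.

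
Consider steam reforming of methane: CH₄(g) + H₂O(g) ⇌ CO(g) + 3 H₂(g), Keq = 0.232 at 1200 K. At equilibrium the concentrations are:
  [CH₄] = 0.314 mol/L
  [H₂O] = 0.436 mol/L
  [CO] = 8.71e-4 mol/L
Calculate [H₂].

[H₂] = 3.32 mol/L

At equilibrium, Keq = [CO]·[H₂]³ / ([CH₄]·[H₂O]) = 0.232.
(8.71e-4)·([H₂])³ / ((0.314)·(0.436)) = 0.232
[H₂]³ = 36.5 ⇒ [H₂] = 3.32 mol/L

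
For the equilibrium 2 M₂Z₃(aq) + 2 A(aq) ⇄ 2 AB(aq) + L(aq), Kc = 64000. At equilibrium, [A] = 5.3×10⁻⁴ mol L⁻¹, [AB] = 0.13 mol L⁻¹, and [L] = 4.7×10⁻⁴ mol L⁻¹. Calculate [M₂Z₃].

At equilibrium, Kc = [AB]²·[L] / ([M₂Z₃]²·[A]²) = 64000.
(0.13)²·(4.7×10⁻⁴) / (([M₂Z₃])²·(5.3×10⁻⁴)²) = 64000
[M₂Z₃]² = 4.42×10⁻⁴ ⇒ [M₂Z₃] = 0.021 mol L⁻¹

[M₂Z₃] = 0.021 mol L⁻¹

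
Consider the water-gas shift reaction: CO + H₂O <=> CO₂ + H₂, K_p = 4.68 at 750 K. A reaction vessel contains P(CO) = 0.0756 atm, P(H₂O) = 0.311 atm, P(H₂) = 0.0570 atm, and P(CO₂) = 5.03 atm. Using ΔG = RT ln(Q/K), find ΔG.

Q_p = P(CO₂)·P(H₂) / (P(CO)·P(H₂O)) = (5.03)·(0.0570) / ((0.0756)·(0.311)) = 12.2
ΔG = RT ln(Q_p/K_p) = (8.314 J mol⁻¹ K⁻¹)(750 K) × ln(12.2/4.68)
   = (6.236 kJ/mol)(0.9581) = 5.97 kJ/mol
ΔG > 0, so the forward reaction is non-spontaneous (proceeds in reverse).

ΔG = 5.97 kJ/mol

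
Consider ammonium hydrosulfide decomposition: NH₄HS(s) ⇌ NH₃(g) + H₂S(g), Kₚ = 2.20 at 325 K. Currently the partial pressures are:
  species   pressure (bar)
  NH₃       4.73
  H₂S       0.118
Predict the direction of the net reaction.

(NH₄HS is a pure solid — omitted from Qₚ.)
Qₚ = P(NH₃)·P(H₂S) = (4.73)·(0.118) = 0.558
Qₚ = 0.558 < Kₚ = 2.20, so the forward reaction proceeds.

toward products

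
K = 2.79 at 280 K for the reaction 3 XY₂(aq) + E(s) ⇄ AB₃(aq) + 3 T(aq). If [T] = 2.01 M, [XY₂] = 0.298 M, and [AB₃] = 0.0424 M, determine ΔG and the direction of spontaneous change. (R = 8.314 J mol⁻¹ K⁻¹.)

ΔG = 3.58 kJ/mol; the forward reaction is non-spontaneous

(E is a pure solid — omitted from Q.)
Q = [AB₃]·[T]³ / [XY₂]³ = (0.0424)·(2.01)³ / (0.298)³ = 13.0
ΔG = RT ln(Q/K) = (8.314 J mol⁻¹ K⁻¹)(280 K) × ln(13.0/2.79)
   = (2.328 kJ/mol)(1.539) = 3.58 kJ/mol
ΔG > 0, so the forward reaction is non-spontaneous (proceeds in reverse).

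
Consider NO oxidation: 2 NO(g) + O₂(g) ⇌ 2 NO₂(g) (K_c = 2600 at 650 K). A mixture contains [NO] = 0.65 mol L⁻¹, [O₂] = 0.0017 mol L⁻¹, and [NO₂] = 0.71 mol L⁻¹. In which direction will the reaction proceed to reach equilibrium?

to the right

Q_c = [NO₂]² / ([NO]²·[O₂]) = (0.71)² / ((0.65)²·(0.0017)) = 700
Q_c = 700 < K_c = 2600, so the forward reaction proceeds.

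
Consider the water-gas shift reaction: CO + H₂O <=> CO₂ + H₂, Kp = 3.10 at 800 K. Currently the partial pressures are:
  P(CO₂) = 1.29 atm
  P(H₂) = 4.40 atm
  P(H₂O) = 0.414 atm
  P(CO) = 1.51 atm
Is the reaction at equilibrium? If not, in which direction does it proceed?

in the reverse direction

Qp = P(CO₂)·P(H₂) / (P(CO)·P(H₂O)) = (1.29)·(4.40) / ((1.51)·(0.414)) = 9.08
Qp = 9.08 > Kp = 3.10, so the reverse reaction proceeds.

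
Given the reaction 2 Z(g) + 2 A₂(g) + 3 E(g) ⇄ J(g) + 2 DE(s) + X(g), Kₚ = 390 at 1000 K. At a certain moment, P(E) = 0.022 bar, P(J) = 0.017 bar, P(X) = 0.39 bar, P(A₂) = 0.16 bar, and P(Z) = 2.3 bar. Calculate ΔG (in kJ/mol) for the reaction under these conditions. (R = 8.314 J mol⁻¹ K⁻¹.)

ΔG = 20.5 kJ/mol

(DE is a pure solid — omitted from Qₚ.)
Qₚ = P(J)·P(X) / (P(Z)²·P(A₂)²·P(E)³) = (0.017)·(0.39) / ((2.3)²·(0.16)²·(0.022)³) = 4600
ΔG = RT ln(Qₚ/Kₚ) = (8.314 J mol⁻¹ K⁻¹)(1000 K) × ln(4600/390)
   = (8.314 kJ/mol)(2.468) = 20.5 kJ/mol
ΔG > 0, so the forward reaction is non-spontaneous (proceeds in reverse).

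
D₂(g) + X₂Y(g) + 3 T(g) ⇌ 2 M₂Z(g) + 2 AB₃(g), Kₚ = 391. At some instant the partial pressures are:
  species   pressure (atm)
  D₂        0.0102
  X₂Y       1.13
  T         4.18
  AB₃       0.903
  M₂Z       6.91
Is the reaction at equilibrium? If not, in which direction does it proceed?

Qₚ = P(M₂Z)²·P(AB₃)² / (P(D₂)·P(X₂Y)·P(T)³) = (6.91)²·(0.903)² / ((0.0102)·(1.13)·(4.18)³) = 46.3
Qₚ = 46.3 < Kₚ = 391, so the forward reaction proceeds.

forward (toward products)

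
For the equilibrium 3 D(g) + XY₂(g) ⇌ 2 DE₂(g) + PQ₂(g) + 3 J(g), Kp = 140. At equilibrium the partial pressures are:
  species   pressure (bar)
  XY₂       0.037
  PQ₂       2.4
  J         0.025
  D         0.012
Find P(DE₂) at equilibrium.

At equilibrium, Kp = P(DE₂)²·P(PQ₂)·P(J)³ / (P(D)³·P(XY₂)) = 140.
(P(DE₂))²·(2.4)·(0.025)³ / ((0.012)³·(0.037)) = 140
P(DE₂)² = 0.239 ⇒ P(DE₂) = 0.49 bar

P(DE₂) = 0.49 bar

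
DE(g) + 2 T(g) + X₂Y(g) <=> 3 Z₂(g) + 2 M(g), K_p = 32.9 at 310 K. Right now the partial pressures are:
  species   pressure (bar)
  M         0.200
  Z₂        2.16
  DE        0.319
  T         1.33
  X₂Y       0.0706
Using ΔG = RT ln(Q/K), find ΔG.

ΔG = -3.04 kJ/mol

Q_p = P(Z₂)³·P(M)² / (P(DE)·P(T)²·P(X₂Y)) = (2.16)³·(0.200)² / ((0.319)·(1.33)²·(0.0706)) = 10.1
ΔG = RT ln(Q_p/K_p) = (8.314 J mol⁻¹ K⁻¹)(310 K) × ln(10.1/32.9)
   = (2.577 kJ/mol)(-1.181) = -3.04 kJ/mol
ΔG < 0, so the forward reaction is spontaneous (proceeds forward).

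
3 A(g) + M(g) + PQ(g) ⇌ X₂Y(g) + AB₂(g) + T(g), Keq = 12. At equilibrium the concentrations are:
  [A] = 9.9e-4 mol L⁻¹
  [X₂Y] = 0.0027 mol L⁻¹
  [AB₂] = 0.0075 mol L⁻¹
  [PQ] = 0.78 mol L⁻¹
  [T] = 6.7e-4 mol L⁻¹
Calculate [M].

[M] = 1.5 mol L⁻¹

At equilibrium, Keq = [X₂Y]·[AB₂]·[T] / ([A]³·[M]·[PQ]) = 12.
(0.0027)·(0.0075)·(6.7e-4) / ((9.9e-4)³·([M])·(0.78)) = 12
[M] = 1.49 = 1.5 mol L⁻¹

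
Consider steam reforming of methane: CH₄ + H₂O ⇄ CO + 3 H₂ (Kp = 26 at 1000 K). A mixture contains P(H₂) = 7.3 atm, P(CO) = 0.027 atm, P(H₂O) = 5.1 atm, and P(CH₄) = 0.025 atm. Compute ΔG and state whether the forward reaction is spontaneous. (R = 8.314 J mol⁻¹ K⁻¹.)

Qp = P(CO)·P(H₂)³ / (P(CH₄)·P(H₂O)) = (0.027)·(7.3)³ / ((0.025)·(5.1)) = 82.4
ΔG = RT ln(Qp/Kp) = (8.314 J mol⁻¹ K⁻¹)(1000 K) × ln(82.4/26)
   = (8.314 kJ/mol)(1.153) = 9.59 kJ/mol
ΔG > 0, so the forward reaction is non-spontaneous (proceeds in reverse).

ΔG = 9.59 kJ/mol; the forward reaction is non-spontaneous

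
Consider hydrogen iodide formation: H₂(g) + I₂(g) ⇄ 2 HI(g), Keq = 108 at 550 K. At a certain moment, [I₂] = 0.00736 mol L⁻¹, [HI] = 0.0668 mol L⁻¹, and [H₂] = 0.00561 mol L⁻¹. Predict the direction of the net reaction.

at equilibrium

Q = [HI]² / ([H₂]·[I₂]) = (0.0668)² / ((0.00561)·(0.00736)) = 108
Q = 108 = Keq, so the system is already at equilibrium.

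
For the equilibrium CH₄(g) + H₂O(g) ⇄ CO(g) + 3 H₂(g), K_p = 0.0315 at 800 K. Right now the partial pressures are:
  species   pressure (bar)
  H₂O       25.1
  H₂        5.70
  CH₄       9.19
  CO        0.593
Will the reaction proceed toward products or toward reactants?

Q_p = P(CO)·P(H₂)³ / (P(CH₄)·P(H₂O)) = (0.593)·(5.70)³ / ((9.19)·(25.1)) = 0.476
Q_p = 0.476 > K_p = 0.0315, so the reverse reaction proceeds.

toward reactants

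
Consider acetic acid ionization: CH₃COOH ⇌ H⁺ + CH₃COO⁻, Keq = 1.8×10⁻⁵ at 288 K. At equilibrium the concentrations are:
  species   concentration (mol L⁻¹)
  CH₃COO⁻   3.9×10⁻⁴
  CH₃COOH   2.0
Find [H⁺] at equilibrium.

[H⁺] = 0.092 mol L⁻¹

At equilibrium, Keq = [H⁺]·[CH₃COO⁻] / [CH₃COOH] = 1.8×10⁻⁵.
([H⁺])·(3.9×10⁻⁴) / (2.0) = 1.8×10⁻⁵
[H⁺] = 0.0923 = 0.092 mol L⁻¹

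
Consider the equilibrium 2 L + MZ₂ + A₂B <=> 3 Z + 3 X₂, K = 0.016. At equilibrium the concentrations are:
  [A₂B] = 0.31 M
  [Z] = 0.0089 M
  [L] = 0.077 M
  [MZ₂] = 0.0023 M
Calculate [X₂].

At equilibrium, K = [Z]³·[X₂]³ / ([L]²·[MZ₂]·[A₂B]) = 0.016.
(0.0089)³·([X₂])³ / ((0.077)²·(0.0023)·(0.31)) = 0.016
[X₂]³ = 0.0959 ⇒ [X₂] = 0.46 M

[X₂] = 0.46 M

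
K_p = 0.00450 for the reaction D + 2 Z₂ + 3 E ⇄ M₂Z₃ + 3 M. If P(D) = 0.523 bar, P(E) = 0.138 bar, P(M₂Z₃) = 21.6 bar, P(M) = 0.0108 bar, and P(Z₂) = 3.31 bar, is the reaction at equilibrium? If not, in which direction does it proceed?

Q_p = P(M₂Z₃)·P(M)³ / (P(D)·P(Z₂)²·P(E)³) = (21.6)·(0.0108)³ / ((0.523)·(3.31)²·(0.138)³) = 0.00181
Q_p = 0.00181 < K_p = 0.00450, so the forward reaction proceeds.

toward products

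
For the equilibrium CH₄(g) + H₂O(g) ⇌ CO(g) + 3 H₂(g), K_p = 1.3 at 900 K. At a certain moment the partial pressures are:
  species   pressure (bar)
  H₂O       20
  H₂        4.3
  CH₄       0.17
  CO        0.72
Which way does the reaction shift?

Q_p = P(CO)·P(H₂)³ / (P(CH₄)·P(H₂O)) = (0.72)·(4.3)³ / ((0.17)·(20)) = 17
Q_p = 17 > K_p = 1.3, so the reverse reaction proceeds.

in the reverse direction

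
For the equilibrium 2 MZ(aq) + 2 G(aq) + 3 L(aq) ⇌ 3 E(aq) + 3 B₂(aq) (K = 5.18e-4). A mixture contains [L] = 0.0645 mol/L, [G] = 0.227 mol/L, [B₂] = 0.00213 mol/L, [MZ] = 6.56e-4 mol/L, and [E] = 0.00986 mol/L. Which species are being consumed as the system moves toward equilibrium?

Q = [E]³·[B₂]³ / ([MZ]²·[G]²·[L]³) = (0.00986)³·(0.00213)³ / ((6.56e-4)²·(0.227)²·(0.0645)³) = 0.00156
Q = 0.00156 > K = 5.18e-4: net reverse reaction.

E, B₂ (products)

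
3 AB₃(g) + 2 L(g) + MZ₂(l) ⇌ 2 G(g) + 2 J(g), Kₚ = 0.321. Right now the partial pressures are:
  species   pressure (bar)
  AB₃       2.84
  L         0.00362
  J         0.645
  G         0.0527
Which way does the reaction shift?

(MZ₂ is a pure liquid — omitted from Qₚ.)
Qₚ = P(G)²·P(J)² / (P(AB₃)³·P(L)²) = (0.0527)²·(0.645)² / ((2.84)³·(0.00362)²) = 3.85
Qₚ = 3.85 > Kₚ = 0.321, so the reverse reaction proceeds.

reverse (toward reactants)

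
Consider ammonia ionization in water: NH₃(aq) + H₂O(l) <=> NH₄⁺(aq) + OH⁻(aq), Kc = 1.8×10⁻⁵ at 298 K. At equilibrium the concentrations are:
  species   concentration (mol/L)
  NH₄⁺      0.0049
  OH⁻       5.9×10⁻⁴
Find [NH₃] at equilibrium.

(H₂O is a pure liquid — omitted from Kc.)
At equilibrium, Kc = [NH₄⁺]·[OH⁻] / [NH₃] = 1.8×10⁻⁵.
(0.0049)·(5.9×10⁻⁴) / ([NH₃]) = 1.8×10⁻⁵
[NH₃] = 0.161 = 0.16 mol/L

[NH₃] = 0.16 mol/L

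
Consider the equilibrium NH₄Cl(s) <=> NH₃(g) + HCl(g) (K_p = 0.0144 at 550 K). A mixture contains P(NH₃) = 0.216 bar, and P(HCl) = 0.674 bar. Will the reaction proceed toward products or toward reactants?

(NH₄Cl is a pure solid — omitted from Q_p.)
Q_p = P(NH₃)·P(HCl) = (0.216)·(0.674) = 0.146
Q_p = 0.146 > K_p = 0.0144, so the reverse reaction proceeds.

toward reactants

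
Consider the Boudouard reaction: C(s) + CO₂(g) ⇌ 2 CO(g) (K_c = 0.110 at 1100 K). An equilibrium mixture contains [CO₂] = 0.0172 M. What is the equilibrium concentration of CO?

(C is a pure solid — omitted from K_c.)
At equilibrium, K_c = [CO]² / [CO₂] = 0.110.
([CO])² / (0.0172) = 0.110
[CO]² = 0.00189 ⇒ [CO] = 0.0435 M

[CO] = 0.0435 M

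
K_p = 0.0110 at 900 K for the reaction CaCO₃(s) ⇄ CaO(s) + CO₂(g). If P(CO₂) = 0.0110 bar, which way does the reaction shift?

(CaCO₃, CaO are pure solids — omitted from Q_p.)
Q_p = P(CO₂) = 0.0110
Q_p = 0.0110 = K_p, so the system is already at equilibrium.

neither direction; the system is at equilibrium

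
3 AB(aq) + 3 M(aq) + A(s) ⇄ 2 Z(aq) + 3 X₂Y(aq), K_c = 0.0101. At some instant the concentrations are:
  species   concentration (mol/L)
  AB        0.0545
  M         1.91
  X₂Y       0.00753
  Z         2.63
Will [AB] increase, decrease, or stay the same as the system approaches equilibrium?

decrease

(A is a pure solid — omitted from Q_c.)
Q_c = [Z]²·[X₂Y]³ / ([AB]³·[M]³) = (2.63)²·(0.00753)³ / ((0.0545)³·(1.91)³) = 0.00262
Q_c = 0.00262 < K_c = 0.0101: net forward reaction.
AB is a reactant, so it decreases.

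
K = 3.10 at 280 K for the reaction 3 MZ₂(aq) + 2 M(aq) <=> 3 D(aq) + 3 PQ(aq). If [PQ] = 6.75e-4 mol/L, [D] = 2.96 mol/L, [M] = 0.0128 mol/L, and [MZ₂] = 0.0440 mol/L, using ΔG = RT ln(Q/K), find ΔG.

Q = [D]³·[PQ]³ / ([MZ₂]³·[M]²) = (2.96)³·(6.75e-4)³ / ((0.0440)³·(0.0128)²) = 0.571
ΔG = RT ln(Q/K) = (8.314 J mol⁻¹ K⁻¹)(280 K) × ln(0.571/3.10)
   = (2.328 kJ/mol)(-1.692) = -3.94 kJ/mol
ΔG < 0, so the forward reaction is spontaneous (proceeds forward).

ΔG = -3.94 kJ/mol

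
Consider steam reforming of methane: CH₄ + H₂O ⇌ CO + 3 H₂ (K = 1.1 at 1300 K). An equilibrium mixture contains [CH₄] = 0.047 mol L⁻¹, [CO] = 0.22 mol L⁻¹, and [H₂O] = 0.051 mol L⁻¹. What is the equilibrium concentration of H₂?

[H₂] = 0.23 mol L⁻¹

At equilibrium, K = [CO]·[H₂]³ / ([CH₄]·[H₂O]) = 1.1.
(0.22)·([H₂])³ / ((0.047)·(0.051)) = 1.1
[H₂]³ = 0.0120 ⇒ [H₂] = 0.23 mol L⁻¹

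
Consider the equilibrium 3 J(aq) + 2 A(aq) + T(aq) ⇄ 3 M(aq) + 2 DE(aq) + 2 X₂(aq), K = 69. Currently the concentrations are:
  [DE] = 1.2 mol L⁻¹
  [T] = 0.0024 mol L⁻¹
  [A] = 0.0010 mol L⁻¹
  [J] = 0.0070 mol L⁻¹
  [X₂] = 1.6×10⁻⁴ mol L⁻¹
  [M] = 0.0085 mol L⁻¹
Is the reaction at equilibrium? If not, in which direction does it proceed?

Q = [M]³·[DE]²·[X₂]² / ([J]³·[A]²·[T]) = (0.0085)³·(1.2)²·(1.6×10⁻⁴)² / ((0.0070)³·(0.0010)²·(0.0024)) = 28
Q = 28 < K = 69, so the forward reaction proceeds.

to the right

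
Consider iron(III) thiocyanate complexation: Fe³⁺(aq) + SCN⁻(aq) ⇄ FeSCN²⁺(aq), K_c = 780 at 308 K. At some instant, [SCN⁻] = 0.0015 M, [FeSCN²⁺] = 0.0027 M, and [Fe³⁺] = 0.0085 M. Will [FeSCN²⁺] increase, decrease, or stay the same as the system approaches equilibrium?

increase

Q_c = [FeSCN²⁺] / ([Fe³⁺]·[SCN⁻]) = (0.0027) / ((0.0085)·(0.0015)) = 210
Q_c = 210 < K_c = 780: net forward reaction.
FeSCN²⁺ is a product, so it increases.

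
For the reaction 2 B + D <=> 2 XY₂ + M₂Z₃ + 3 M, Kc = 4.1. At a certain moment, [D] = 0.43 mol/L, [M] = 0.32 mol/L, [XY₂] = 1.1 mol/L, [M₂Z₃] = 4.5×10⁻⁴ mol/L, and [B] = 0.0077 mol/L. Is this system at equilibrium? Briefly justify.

no; Q < K, reaction proceeds forward

Qc = [XY₂]²·[M₂Z₃]·[M]³ / ([B]²·[D]) = (1.1)²·(4.5×10⁻⁴)·(0.32)³ / ((0.0077)²·(0.43)) = 0.70
Qc = 0.70 < Kc = 4.1: net forward reaction.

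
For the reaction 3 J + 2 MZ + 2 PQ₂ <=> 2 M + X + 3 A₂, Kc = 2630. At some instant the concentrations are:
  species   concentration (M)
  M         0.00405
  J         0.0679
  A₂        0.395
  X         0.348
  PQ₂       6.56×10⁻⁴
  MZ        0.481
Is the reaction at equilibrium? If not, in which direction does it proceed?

reverse (toward reactants)

Qc = [M]²·[X]·[A₂]³ / ([J]³·[MZ]²·[PQ₂]²) = (0.00405)²·(0.348)·(0.395)³ / ((0.0679)³·(0.481)²·(6.56×10⁻⁴)²) = 11300
Qc = 11300 > Kc = 2630, so the reverse reaction proceeds.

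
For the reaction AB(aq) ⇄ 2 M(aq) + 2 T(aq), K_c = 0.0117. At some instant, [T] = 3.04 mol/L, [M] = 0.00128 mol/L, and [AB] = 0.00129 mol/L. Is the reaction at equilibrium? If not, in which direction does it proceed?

no net change (already at equilibrium)

Q_c = [M]²·[T]² / [AB] = (0.00128)²·(3.04)² / (0.00129) = 0.0117
Q_c = 0.0117 = K_c, so the system is already at equilibrium.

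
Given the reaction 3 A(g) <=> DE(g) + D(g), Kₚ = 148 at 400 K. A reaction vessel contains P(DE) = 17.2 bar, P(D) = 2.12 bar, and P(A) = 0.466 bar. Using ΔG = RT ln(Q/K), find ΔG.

ΔG = 2.96 kJ/mol

Qₚ = P(DE)·P(D) / P(A)³ = (17.2)·(2.12) / (0.466)³ = 360
ΔG = RT ln(Qₚ/Kₚ) = (8.314 J mol⁻¹ K⁻¹)(400 K) × ln(360/148)
   = (3.326 kJ/mol)(0.8889) = 2.96 kJ/mol
ΔG > 0, so the forward reaction is non-spontaneous (proceeds in reverse).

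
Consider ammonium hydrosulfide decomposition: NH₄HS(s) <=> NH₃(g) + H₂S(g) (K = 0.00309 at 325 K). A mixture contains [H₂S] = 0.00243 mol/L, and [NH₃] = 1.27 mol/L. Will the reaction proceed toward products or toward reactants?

at equilibrium

(NH₄HS is a pure solid — omitted from Q.)
Q = [NH₃]·[H₂S] = (1.27)·(0.00243) = 0.00309
Q = 0.00309 = K, so the system is already at equilibrium.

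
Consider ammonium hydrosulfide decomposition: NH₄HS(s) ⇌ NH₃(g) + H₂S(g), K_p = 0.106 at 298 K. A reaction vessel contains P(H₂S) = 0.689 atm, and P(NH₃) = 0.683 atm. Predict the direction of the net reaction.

toward reactants

(NH₄HS is a pure solid — omitted from Q_p.)
Q_p = P(NH₃)·P(H₂S) = (0.683)·(0.689) = 0.471
Q_p = 0.471 > K_p = 0.106, so the reverse reaction proceeds.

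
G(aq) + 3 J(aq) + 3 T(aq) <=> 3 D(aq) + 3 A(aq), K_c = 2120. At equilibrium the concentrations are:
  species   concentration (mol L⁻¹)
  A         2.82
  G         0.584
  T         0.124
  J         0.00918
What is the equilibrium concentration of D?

[D] = 0.00433 mol L⁻¹

At equilibrium, K_c = [D]³·[A]³ / ([G]·[J]³·[T]³) = 2120.
([D])³·(2.82)³ / ((0.584)·(0.00918)³·(0.124)³) = 2120
[D]³ = 8.14×10⁻⁸ ⇒ [D] = 0.00433 mol L⁻¹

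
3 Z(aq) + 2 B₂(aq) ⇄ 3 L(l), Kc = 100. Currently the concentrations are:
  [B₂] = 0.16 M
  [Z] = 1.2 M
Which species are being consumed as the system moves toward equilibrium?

Z, B₂ (reactants)

(L is a pure liquid — omitted from Qc.)
Qc = 1 / ([Z]³·[B₂]²) = 1 / ((1.2)³·(0.16)²) = 23
Qc = 23 < Kc = 100: net forward reaction.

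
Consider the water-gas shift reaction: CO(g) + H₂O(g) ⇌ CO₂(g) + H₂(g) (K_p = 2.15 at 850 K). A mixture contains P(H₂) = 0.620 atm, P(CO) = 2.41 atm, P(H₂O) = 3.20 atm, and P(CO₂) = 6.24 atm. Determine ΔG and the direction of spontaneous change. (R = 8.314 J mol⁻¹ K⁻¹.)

ΔG = -10.3 kJ/mol; the forward reaction is spontaneous

Q_p = P(CO₂)·P(H₂) / (P(CO)·P(H₂O)) = (6.24)·(0.620) / ((2.41)·(3.20)) = 0.502
ΔG = RT ln(Q_p/K_p) = (8.314 J mol⁻¹ K⁻¹)(850 K) × ln(0.502/2.15)
   = (7.067 kJ/mol)(-1.455) = -10.3 kJ/mol
ΔG < 0, so the forward reaction is spontaneous (proceeds forward).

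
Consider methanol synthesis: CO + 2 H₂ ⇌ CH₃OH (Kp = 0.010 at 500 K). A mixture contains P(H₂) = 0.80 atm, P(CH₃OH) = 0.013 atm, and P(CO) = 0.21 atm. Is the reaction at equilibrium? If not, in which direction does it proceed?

in the reverse direction

Qp = P(CH₃OH) / (P(CO)·P(H₂)²) = (0.013) / ((0.21)·(0.80)²) = 0.097
Qp = 0.097 > Kp = 0.010, so the reverse reaction proceeds.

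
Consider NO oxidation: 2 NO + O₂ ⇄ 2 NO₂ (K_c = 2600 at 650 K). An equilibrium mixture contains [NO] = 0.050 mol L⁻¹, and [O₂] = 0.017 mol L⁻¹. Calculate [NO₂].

[NO₂] = 0.33 mol L⁻¹

At equilibrium, K_c = [NO₂]² / ([NO]²·[O₂]) = 2600.
([NO₂])² / ((0.050)²·(0.017)) = 2600
[NO₂]² = 0.111 ⇒ [NO₂] = 0.33 mol L⁻¹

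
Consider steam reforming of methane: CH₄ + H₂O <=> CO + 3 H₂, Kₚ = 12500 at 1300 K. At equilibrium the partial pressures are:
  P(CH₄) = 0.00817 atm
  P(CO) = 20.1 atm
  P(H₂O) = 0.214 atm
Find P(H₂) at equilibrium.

P(H₂) = 1.03 atm

At equilibrium, Kₚ = P(CO)·P(H₂)³ / (P(CH₄)·P(H₂O)) = 12500.
(20.1)·(P(H₂))³ / ((0.00817)·(0.214)) = 12500
P(H₂)³ = 1.09 ⇒ P(H₂) = 1.03 atm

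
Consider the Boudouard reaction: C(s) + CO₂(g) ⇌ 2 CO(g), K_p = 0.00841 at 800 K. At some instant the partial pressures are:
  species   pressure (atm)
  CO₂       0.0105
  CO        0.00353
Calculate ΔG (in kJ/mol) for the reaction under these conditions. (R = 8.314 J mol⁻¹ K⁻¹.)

ΔG = -13.0 kJ/mol

(C is a pure solid — omitted from Q_p.)
Q_p = P(CO)² / P(CO₂) = (0.00353)² / (0.0105) = 0.00119
ΔG = RT ln(Q_p/K_p) = (8.314 J mol⁻¹ K⁻¹)(800 K) × ln(0.00119/0.00841)
   = (6.651 kJ/mol)(-1.955) = -13.0 kJ/mol
ΔG < 0, so the forward reaction is spontaneous (proceeds forward).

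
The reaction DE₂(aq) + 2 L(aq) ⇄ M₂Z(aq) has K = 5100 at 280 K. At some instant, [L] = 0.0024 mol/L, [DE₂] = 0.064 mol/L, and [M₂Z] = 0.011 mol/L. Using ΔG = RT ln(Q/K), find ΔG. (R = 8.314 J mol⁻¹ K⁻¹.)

Q = [M₂Z] / ([DE₂]·[L]²) = (0.011) / ((0.064)·(0.0024)²) = 29800
ΔG = RT ln(Q/K) = (8.314 J mol⁻¹ K⁻¹)(280 K) × ln(29800/5100)
   = (2.328 kJ/mol)(1.765) = 4.11 kJ/mol
ΔG > 0, so the forward reaction is non-spontaneous (proceeds in reverse).

ΔG = 4.11 kJ/mol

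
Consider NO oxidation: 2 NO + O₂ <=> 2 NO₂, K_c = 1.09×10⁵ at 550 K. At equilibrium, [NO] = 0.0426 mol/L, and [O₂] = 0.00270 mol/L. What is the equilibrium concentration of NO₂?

[NO₂] = 0.731 mol/L

At equilibrium, K_c = [NO₂]² / ([NO]²·[O₂]) = 1.09×10⁵.
([NO₂])² / ((0.0426)²·(0.00270)) = 1.09×10⁵
[NO₂]² = 0.534 ⇒ [NO₂] = 0.731 mol/L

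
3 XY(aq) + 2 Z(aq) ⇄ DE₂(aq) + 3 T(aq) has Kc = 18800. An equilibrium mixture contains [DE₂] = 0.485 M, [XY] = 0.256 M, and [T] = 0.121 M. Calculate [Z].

At equilibrium, Kc = [DE₂]·[T]³ / ([XY]³·[Z]²) = 18800.
(0.485)·(0.121)³ / ((0.256)³·([Z])²) = 18800
[Z]² = 2.72×10⁻⁶ ⇒ [Z] = 0.00165 M

[Z] = 0.00165 M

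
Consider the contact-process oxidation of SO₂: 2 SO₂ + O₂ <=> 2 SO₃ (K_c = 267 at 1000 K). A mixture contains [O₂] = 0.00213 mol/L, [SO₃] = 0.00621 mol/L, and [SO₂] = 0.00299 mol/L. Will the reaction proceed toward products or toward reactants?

toward reactants

Q_c = [SO₃]² / ([SO₂]²·[O₂]) = (0.00621)² / ((0.00299)²·(0.00213)) = 2030
Q_c = 2030 > K_c = 267, so the reverse reaction proceeds.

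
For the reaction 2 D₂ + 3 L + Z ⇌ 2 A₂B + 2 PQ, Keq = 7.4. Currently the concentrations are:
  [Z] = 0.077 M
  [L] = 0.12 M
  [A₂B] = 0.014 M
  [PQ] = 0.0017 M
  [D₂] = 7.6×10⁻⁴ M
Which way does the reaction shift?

at equilibrium

Q = [A₂B]²·[PQ]² / ([D₂]²·[L]³·[Z]) = (0.014)²·(0.0017)² / ((7.6×10⁻⁴)²·(0.12)³·(0.077)) = 7.4
Q = 7.4 = Keq, so the system is already at equilibrium.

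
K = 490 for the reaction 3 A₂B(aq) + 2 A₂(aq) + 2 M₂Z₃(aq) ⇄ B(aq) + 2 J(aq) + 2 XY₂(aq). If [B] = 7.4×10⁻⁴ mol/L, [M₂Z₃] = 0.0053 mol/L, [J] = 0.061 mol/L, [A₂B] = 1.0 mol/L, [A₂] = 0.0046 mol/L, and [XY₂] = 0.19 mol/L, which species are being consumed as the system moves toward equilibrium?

A₂B, A₂, M₂Z₃ (reactants)

Q = [B]·[J]²·[XY₂]² / ([A₂B]³·[A₂]²·[M₂Z₃]²) = (7.4×10⁻⁴)·(0.061)²·(0.19)² / ((1.0)³·(0.0046)²·(0.0053)²) = 170
Q = 170 < K = 490: net forward reaction.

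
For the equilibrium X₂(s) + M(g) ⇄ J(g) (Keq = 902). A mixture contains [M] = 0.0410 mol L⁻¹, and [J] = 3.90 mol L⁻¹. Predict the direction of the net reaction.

to the right

(X₂ is a pure solid — omitted from Q.)
Q = [J] / [M] = (3.90) / (0.0410) = 95.1
Q = 95.1 < Keq = 902, so the forward reaction proceeds.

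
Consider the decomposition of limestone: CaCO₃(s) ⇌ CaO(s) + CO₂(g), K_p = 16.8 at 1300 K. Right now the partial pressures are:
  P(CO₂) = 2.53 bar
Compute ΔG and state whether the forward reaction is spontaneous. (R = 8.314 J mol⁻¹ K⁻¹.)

(CaCO₃, CaO are pure solids — omitted from Q_p.)
Q_p = P(CO₂) = 2.53
ΔG = RT ln(Q_p/K_p) = (8.314 J mol⁻¹ K⁻¹)(1300 K) × ln(2.53/16.8)
   = (10.81 kJ/mol)(-1.893) = -20.5 kJ/mol
ΔG < 0, so the forward reaction is spontaneous (proceeds forward).

ΔG = -20.5 kJ/mol; the forward reaction is spontaneous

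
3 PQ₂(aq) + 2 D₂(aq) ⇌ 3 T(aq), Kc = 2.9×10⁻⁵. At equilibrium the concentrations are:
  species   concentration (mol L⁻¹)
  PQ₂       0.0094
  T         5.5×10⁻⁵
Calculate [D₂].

At equilibrium, Kc = [T]³ / ([PQ₂]³·[D₂]²) = 2.9×10⁻⁵.
(5.5×10⁻⁵)³ / ((0.0094)³·([D₂])²) = 2.9×10⁻⁵
[D₂]² = 0.00691 ⇒ [D₂] = 0.083 mol L⁻¹

[D₂] = 0.083 mol L⁻¹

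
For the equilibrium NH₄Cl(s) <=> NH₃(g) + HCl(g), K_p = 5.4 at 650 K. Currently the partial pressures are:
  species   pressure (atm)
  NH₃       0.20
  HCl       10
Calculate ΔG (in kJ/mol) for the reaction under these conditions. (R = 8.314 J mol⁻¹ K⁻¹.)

(NH₄Cl is a pure solid — omitted from Q_p.)
Q_p = P(NH₃)·P(HCl) = (0.20)·(10) = 2.00
ΔG = RT ln(Q_p/K_p) = (8.314 J mol⁻¹ K⁻¹)(650 K) × ln(2.00/5.4)
   = (5.404 kJ/mol)(-0.9933) = -5.37 kJ/mol
ΔG < 0, so the forward reaction is spontaneous (proceeds forward).

ΔG = -5.37 kJ/mol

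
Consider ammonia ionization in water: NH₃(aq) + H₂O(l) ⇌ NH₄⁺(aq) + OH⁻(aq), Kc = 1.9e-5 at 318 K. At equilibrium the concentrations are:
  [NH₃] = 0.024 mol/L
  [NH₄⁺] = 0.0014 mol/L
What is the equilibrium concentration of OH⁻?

[OH⁻] = 3.3e-4 mol/L

(H₂O is a pure liquid — omitted from Kc.)
At equilibrium, Kc = [NH₄⁺]·[OH⁻] / [NH₃] = 1.9e-5.
(0.0014)·([OH⁻]) / (0.024) = 1.9e-5
[OH⁻] = 3.26e-4 = 3.3e-4 mol/L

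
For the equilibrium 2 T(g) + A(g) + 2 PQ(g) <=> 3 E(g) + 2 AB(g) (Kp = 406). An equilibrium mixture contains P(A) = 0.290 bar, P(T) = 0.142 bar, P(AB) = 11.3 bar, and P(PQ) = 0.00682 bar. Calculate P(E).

At equilibrium, Kp = P(E)³·P(AB)² / (P(T)²·P(A)·P(PQ)²) = 406.
(P(E))³·(11.3)² / ((0.142)²·(0.290)·(0.00682)²) = 406
P(E)³ = 8.65×10⁻⁷ ⇒ P(E) = 0.00953 bar

P(E) = 0.00953 bar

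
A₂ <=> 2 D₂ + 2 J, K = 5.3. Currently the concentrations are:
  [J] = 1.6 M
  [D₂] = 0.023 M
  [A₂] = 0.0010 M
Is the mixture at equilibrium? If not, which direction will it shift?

Q = [D₂]²·[J]² / [A₂] = (0.023)²·(1.6)² / (0.0010) = 1.4
Q = 1.4 < K = 5.3: net forward reaction.

no; Q < K, reaction proceeds forward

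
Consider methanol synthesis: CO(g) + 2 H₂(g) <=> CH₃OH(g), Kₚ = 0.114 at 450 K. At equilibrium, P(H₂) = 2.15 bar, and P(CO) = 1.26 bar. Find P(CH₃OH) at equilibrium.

P(CH₃OH) = 0.664 bar

At equilibrium, Kₚ = P(CH₃OH) / (P(CO)·P(H₂)²) = 0.114.
(P(CH₃OH)) / ((1.26)·(2.15)²) = 0.114
P(CH₃OH) = 0.664 bar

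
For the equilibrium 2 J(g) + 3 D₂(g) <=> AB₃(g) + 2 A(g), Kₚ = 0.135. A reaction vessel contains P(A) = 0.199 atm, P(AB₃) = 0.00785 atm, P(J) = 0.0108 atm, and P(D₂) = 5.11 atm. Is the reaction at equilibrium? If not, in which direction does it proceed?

in the forward direction

Qₚ = P(AB₃)·P(A)² / (P(J)²·P(D₂)³) = (0.00785)·(0.199)² / ((0.0108)²·(5.11)³) = 0.0200
Qₚ = 0.0200 < Kₚ = 0.135, so the forward reaction proceeds.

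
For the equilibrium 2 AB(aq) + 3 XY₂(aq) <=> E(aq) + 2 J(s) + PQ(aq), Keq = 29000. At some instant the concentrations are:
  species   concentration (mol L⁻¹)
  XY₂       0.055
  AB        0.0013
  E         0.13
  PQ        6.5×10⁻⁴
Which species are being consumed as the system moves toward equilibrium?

E, J, PQ (products)

(J is a pure solid — omitted from Q.)
Q = [E]·[PQ] / ([AB]²·[XY₂]³) = (0.13)·(6.5×10⁻⁴) / ((0.0013)²·(0.055)³) = 3.0×10⁵
Q = 3.0×10⁵ > Keq = 29000: net reverse reaction.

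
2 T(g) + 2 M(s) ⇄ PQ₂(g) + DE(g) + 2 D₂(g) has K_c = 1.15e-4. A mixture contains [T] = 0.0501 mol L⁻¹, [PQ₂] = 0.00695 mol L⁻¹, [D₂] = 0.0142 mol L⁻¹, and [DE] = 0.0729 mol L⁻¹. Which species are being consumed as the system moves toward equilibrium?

(M is a pure solid — omitted from Q_c.)
Q_c = [PQ₂]·[DE]·[D₂]² / [T]² = (0.00695)·(0.0729)·(0.0142)² / (0.0501)² = 4.07e-5
Q_c = 4.07e-5 < K_c = 1.15e-4: net forward reaction.

T, M (reactants)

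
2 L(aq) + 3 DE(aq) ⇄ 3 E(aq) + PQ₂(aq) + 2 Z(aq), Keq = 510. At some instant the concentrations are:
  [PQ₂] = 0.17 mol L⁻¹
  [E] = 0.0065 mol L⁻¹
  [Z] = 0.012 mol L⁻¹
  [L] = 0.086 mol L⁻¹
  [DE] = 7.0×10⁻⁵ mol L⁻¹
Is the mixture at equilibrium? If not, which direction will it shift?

Q = [E]³·[PQ₂]·[Z]² / ([L]²·[DE]³) = (0.0065)³·(0.17)·(0.012)² / ((0.086)²·(7.0×10⁻⁵)³) = 2700
Q = 2700 > Keq = 510: net reverse reaction.

no; Q > K, reaction proceeds in reverse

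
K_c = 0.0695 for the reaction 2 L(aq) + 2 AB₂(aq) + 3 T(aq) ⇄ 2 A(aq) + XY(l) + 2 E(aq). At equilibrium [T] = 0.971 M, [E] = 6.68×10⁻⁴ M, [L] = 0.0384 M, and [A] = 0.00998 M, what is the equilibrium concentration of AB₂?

[AB₂] = 6.88×10⁻⁴ M

(XY is a pure liquid — omitted from K_c.)
At equilibrium, K_c = [A]²·[E]² / ([L]²·[AB₂]²·[T]³) = 0.0695.
(0.00998)²·(6.68×10⁻⁴)² / ((0.0384)²·([AB₂])²·(0.971)³) = 0.0695
[AB₂]² = 4.74×10⁻⁷ ⇒ [AB₂] = 6.88×10⁻⁴ M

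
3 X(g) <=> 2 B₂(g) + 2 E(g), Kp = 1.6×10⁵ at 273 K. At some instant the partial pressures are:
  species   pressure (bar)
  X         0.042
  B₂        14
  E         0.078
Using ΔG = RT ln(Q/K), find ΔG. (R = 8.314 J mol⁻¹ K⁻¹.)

Qp = P(B₂)²·P(E)² / P(X)³ = (14)²·(0.078)² / (0.042)³ = 16100
ΔG = RT ln(Qp/Kp) = (8.314 J mol⁻¹ K⁻¹)(273 K) × ln(16100/1.6×10⁵)
   = (2.270 kJ/mol)(-2.296) = -5.21 kJ/mol
ΔG < 0, so the forward reaction is spontaneous (proceeds forward).

ΔG = -5.21 kJ/mol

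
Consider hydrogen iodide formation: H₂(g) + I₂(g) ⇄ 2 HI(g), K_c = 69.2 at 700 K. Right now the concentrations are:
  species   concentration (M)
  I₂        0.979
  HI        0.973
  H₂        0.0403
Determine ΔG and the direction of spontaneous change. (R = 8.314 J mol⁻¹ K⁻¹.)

ΔG = -6.16 kJ/mol; the forward reaction is spontaneous

Q_c = [HI]² / ([H₂]·[I₂]) = (0.973)² / ((0.0403)·(0.979)) = 24.0
ΔG = RT ln(Q_c/K_c) = (8.314 J mol⁻¹ K⁻¹)(700 K) × ln(24.0/69.2)
   = (5.820 kJ/mol)(-1.059) = -6.16 kJ/mol
ΔG < 0, so the forward reaction is spontaneous (proceeds forward).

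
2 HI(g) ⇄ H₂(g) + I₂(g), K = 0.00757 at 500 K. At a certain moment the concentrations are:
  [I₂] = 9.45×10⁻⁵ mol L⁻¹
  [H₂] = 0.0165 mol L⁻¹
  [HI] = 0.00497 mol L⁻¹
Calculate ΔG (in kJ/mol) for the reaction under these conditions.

Q = [H₂]·[I₂] / [HI]² = (0.0165)·(9.45×10⁻⁵) / (0.00497)² = 0.0631
ΔG = RT ln(Q/K) = (8.314 J mol⁻¹ K⁻¹)(500 K) × ln(0.0631/0.00757)
   = (4.157 kJ/mol)(2.121) = 8.82 kJ/mol
ΔG > 0, so the forward reaction is non-spontaneous (proceeds in reverse).

ΔG = 8.82 kJ/mol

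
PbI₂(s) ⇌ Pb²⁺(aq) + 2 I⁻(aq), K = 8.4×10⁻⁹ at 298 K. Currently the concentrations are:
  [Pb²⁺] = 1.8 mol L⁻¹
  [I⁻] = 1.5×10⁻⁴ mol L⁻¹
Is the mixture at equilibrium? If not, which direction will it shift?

no; Q > K, reaction proceeds in reverse

(PbI₂ is a pure solid — omitted from Q.)
Q = [Pb²⁺]·[I⁻]² = (1.8)·(1.5×10⁻⁴)² = 4.1×10⁻⁸
Q = 4.1×10⁻⁸ > K = 8.4×10⁻⁹: net reverse reaction.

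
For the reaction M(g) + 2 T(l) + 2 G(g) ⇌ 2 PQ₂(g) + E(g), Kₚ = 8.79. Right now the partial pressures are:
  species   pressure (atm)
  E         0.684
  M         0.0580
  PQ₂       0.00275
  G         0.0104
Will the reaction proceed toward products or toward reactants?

to the right

(T is a pure liquid — omitted from Qₚ.)
Qₚ = P(PQ₂)²·P(E) / (P(M)·P(G)²) = (0.00275)²·(0.684) / ((0.0580)·(0.0104)²) = 0.825
Qₚ = 0.825 < Kₚ = 8.79, so the forward reaction proceeds.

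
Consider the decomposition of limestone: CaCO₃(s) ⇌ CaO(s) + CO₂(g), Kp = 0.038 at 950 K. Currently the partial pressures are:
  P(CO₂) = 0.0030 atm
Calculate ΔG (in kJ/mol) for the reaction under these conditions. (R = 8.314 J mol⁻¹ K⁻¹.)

(CaCO₃, CaO are pure solids — omitted from Qp.)
Qp = P(CO₂) = 0.00300
ΔG = RT ln(Qp/Kp) = (8.314 J mol⁻¹ K⁻¹)(950 K) × ln(0.00300/0.038)
   = (7.898 kJ/mol)(-2.539) = -20.1 kJ/mol
ΔG < 0, so the forward reaction is spontaneous (proceeds forward).

ΔG = -20.1 kJ/mol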